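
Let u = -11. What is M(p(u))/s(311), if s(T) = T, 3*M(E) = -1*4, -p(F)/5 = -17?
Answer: -4/933 ≈ -0.0042872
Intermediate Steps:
p(F) = 85 (p(F) = -5*(-17) = 85)
M(E) = -4/3 (M(E) = (-1*4)/3 = (1/3)*(-4) = -4/3)
M(p(u))/s(311) = -4/3/311 = -4/3*1/311 = -4/933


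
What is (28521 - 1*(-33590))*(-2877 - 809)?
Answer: -228941146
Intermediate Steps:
(28521 - 1*(-33590))*(-2877 - 809) = (28521 + 33590)*(-3686) = 62111*(-3686) = -228941146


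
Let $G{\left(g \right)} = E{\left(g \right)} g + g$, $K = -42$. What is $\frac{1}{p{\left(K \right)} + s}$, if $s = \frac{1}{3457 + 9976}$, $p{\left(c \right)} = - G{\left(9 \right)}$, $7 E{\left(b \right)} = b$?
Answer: $- \frac{13433}{276335} \approx -0.048611$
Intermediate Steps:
$E{\left(b \right)} = \frac{b}{7}$
$G{\left(g \right)} = g + \frac{g^{2}}{7}$ ($G{\left(g \right)} = \frac{g}{7} g + g = \frac{g^{2}}{7} + g = g + \frac{g^{2}}{7}$)
$p{\left(c \right)} = - \frac{144}{7}$ ($p{\left(c \right)} = - \frac{9 \left(7 + 9\right)}{7} = - \frac{9 \cdot 16}{7} = \left(-1\right) \frac{144}{7} = - \frac{144}{7}$)
$s = \frac{1}{13433} \approx 7.4444 \cdot 10^{-5}$
$\frac{1}{p{\left(K \right)} + s} = \frac{1}{- \frac{144}{7} + \frac{1}{13433}} = \frac{1}{- \frac{276335}{13433}} = - \frac{13433}{276335}$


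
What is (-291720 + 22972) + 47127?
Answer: -221621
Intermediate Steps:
(-291720 + 22972) + 47127 = -268748 + 47127 = -221621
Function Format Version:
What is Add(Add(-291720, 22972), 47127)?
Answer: -221621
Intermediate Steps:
Add(Add(-291720, 22972), 47127) = Add(-268748, 47127) = -221621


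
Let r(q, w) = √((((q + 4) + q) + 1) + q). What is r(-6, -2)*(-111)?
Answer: -111*I*√13 ≈ -400.22*I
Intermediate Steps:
r(q, w) = √(5 + 3*q) (r(q, w) = √((((4 + q) + q) + 1) + q) = √(((4 + 2*q) + 1) + q) = √((5 + 2*q) + q) = √(5 + 3*q))
r(-6, -2)*(-111) = √(5 + 3*(-6))*(-111) = √(5 - 18)*(-111) = √(-13)*(-111) = (I*√13)*(-111) = -111*I*√13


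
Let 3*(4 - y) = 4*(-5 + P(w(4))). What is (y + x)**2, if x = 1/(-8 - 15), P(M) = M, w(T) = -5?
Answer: 1423249/4761 ≈ 298.94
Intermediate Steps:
y = 52/3 (y = 4 - 4*(-5 - 5)/3 = 4 - 4*(-10)/3 = 4 - 1/3*(-40) = 4 + 40/3 = 52/3 ≈ 17.333)
x = -1/23 (x = 1/(-23) = -1/23 ≈ -0.043478)
(y + x)**2 = (52/3 - 1/23)**2 = (1193/69)**2 = 1423249/4761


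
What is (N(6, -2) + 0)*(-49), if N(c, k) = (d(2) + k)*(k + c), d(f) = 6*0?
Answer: 392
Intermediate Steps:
d(f) = 0
N(c, k) = k*(c + k) (N(c, k) = (0 + k)*(k + c) = k*(c + k))
(N(6, -2) + 0)*(-49) = (-2*(6 - 2) + 0)*(-49) = (-2*4 + 0)*(-49) = (-8 + 0)*(-49) = -8*(-49) = 392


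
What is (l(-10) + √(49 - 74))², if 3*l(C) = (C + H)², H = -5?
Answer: 5600 + 750*I ≈ 5600.0 + 750.0*I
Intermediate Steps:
l(C) = (-5 + C)²/3 (l(C) = (C - 5)²/3 = (-5 + C)²/3)
(l(-10) + √(49 - 74))² = ((-5 - 10)²/3 + √(49 - 74))² = ((⅓)*(-15)² + √(-25))² = ((⅓)*225 + 5*I)² = (75 + 5*I)²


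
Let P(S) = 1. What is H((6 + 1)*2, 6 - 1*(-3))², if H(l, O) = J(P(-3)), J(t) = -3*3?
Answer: 81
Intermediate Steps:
J(t) = -9
H(l, O) = -9
H((6 + 1)*2, 6 - 1*(-3))² = (-9)² = 81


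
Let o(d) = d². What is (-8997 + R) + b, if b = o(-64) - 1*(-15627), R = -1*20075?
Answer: -9349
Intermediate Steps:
R = -20075
b = 19723 (b = (-64)² - 1*(-15627) = 4096 + 15627 = 19723)
(-8997 + R) + b = (-8997 - 20075) + 19723 = -29072 + 19723 = -9349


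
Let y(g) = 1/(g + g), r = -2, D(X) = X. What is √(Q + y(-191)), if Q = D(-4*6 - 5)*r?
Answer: √8463210/382 ≈ 7.6156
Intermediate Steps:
y(g) = 1/(2*g)
Q = 58 (Q = (-4*6 - 5)*(-2) = (-24 - 5)*(-2) = -29*(-2) = 58)
√(Q + y(-191)) = √(58 + (½)/(-191)) = √(58 + (½)*(-1/191)) = √(58 - 1/382) = √(22155/382) = √8463210/382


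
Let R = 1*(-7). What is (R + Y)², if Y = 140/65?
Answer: 3969/169 ≈ 23.485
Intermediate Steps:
R = -7
Y = 28/13 (Y = 140*(1/65) = 28/13 ≈ 2.1538)
(R + Y)² = (-7 + 28/13)² = (-63/13)² = 3969/169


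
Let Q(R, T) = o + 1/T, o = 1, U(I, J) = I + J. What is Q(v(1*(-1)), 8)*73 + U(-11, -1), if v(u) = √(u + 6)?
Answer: 561/8 ≈ 70.125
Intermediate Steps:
v(u) = √(6 + u)
Q(R, T) = 1 + 1/T
Q(v(1*(-1)), 8)*73 + U(-11, -1) = ((1 + 8)/8)*73 + (-11 - 1) = ((⅛)*9)*73 - 12 = (9/8)*73 - 12 = 657/8 - 12 = 561/8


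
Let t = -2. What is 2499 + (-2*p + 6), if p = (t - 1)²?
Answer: 2487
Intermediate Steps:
p = 9 (p = (-2 - 1)² = (-3)² = 9)
2499 + (-2*p + 6) = 2499 + (-2*9 + 6) = 2499 + (-18 + 6) = 2499 - 12 = 2487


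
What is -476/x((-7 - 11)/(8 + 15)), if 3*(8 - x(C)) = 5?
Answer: -1428/19 ≈ -75.158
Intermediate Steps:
x(C) = 19/3 (x(C) = 8 - ⅓*5 = 8 - 5/3 = 19/3)
-476/x((-7 - 11)/(8 + 15)) = -476/19/3 = -476*3/19 = -1428/19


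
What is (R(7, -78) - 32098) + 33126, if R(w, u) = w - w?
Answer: 1028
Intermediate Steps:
R(w, u) = 0
(R(7, -78) - 32098) + 33126 = (0 - 32098) + 33126 = -32098 + 33126 = 1028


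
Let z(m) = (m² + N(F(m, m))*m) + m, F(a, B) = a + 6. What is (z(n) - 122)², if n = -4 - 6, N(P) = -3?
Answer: 4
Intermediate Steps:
F(a, B) = 6 + a
n = -10
z(m) = m² - 2*m (z(m) = (m² - 3*m) + m = m² - 2*m)
(z(n) - 122)² = (-10*(-2 - 10) - 122)² = (-10*(-12) - 122)² = (120 - 122)² = (-2)² = 4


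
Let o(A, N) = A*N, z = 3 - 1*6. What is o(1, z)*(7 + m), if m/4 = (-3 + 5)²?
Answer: -69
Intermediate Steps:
z = -3 (z = 3 - 6 = -3)
m = 16 (m = 4*(-3 + 5)² = 4*2² = 4*4 = 16)
o(1, z)*(7 + m) = (1*(-3))*(7 + 16) = -3*23 = -69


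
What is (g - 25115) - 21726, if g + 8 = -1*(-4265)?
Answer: -42584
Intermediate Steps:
g = 4257 (g = -8 - 1*(-4265) = -8 + 4265 = 4257)
(g - 25115) - 21726 = (4257 - 25115) - 21726 = -20858 - 21726 = -42584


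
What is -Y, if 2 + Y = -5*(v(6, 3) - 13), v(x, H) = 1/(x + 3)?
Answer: -562/9 ≈ -62.444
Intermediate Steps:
v(x, H) = 1/(3 + x)
Y = 562/9 (Y = -2 - 5*(1/(3 + 6) - 13) = -2 - 5*(1/9 - 13) = -2 - 5*(⅑ - 13) = -2 - 5*(-116/9) = -2 + 580/9 = 562/9 ≈ 62.444)
-Y = -1*562/9 = -562/9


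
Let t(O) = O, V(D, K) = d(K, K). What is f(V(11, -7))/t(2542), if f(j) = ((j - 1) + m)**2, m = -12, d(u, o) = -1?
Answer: 98/1271 ≈ 0.077105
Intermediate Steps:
V(D, K) = -1
f(j) = (-13 + j)**2 (f(j) = ((j - 1) - 12)**2 = ((-1 + j) - 12)**2 = (-13 + j)**2)
f(V(11, -7))/t(2542) = (-13 - 1)**2/2542 = (-14)**2*(1/2542) = 196*(1/2542) = 98/1271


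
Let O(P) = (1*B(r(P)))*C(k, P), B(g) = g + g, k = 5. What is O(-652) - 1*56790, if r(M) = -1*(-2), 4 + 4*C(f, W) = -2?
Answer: -56796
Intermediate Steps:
C(f, W) = -3/2 (C(f, W) = -1 + (¼)*(-2) = -1 - ½ = -3/2)
r(M) = 2
B(g) = 2*g
O(P) = -6 (O(P) = (1*(2*2))*(-3/2) = (1*4)*(-3/2) = 4*(-3/2) = -6)
O(-652) - 1*56790 = -6 - 1*56790 = -6 - 56790 = -56796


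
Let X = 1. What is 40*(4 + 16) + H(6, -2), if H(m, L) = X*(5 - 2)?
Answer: 803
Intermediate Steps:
H(m, L) = 3 (H(m, L) = 1*(5 - 2) = 1*3 = 3)
40*(4 + 16) + H(6, -2) = 40*(4 + 16) + 3 = 40*20 + 3 = 800 + 3 = 803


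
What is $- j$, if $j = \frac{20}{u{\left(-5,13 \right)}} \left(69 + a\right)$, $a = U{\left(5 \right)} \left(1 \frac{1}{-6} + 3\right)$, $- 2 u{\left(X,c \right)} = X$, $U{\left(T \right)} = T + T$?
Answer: $- \frac{2336}{3} \approx -778.67$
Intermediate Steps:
$U{\left(T \right)} = 2 T$
$u{\left(X,c \right)} = - \frac{X}{2}$
$a = \frac{85}{3}$ ($a = 2 \cdot 5 \left(1 \frac{1}{-6} + 3\right) = 10 \left(1 \left(- \frac{1}{6}\right) + 3\right) = 10 \left(- \frac{1}{6} + 3\right) = 10 \cdot \frac{17}{6} = \frac{85}{3} \approx 28.333$)
$j = \frac{2336}{3}$ ($j = \frac{20}{\left(- \frac{1}{2}\right) \left(-5\right)} \left(69 + \frac{85}{3}\right) = \frac{20}{\frac{5}{2}} \cdot \frac{292}{3} = 20 \cdot \frac{2}{5} \cdot \frac{292}{3} = 8 \cdot \frac{292}{3} = \frac{2336}{3} \approx 778.67$)
$- j = \left(-1\right) \frac{2336}{3} = - \frac{2336}{3}$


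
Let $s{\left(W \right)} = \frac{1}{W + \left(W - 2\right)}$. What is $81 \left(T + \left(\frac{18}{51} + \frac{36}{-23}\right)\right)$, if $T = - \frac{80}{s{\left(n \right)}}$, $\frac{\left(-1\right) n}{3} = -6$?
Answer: $- \frac{86183514}{391} \approx -2.2042 \cdot 10^{5}$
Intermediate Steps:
$n = 18$ ($n = \left(-3\right) \left(-6\right) = 18$)
$s{\left(W \right)} = \frac{1}{-2 + 2 W}$ ($s{\left(W \right)} = \frac{1}{W + \left(-2 + W\right)} = \frac{1}{-2 + 2 W}$)
$T = -2720$ ($T = - \frac{80}{\frac{1}{2} \frac{1}{-1 + 18}} = - \frac{80}{\frac{1}{2} \cdot \frac{1}{17}} = - 80 \frac{1}{\frac{1}{34}} = \left(-80\right) 34 = -2720$)
$81 \left(T + \left(\frac{18}{51} + \frac{36}{-23}\right)\right) = 81 \left(-2720 + \left(\frac{18}{51} + \frac{36}{-23}\right)\right) = 81 \left(-2720 + \left(18 \cdot \frac{1}{51} + 36 \left(- \frac{1}{23}\right)\right)\right) = 81 \left(-2720 + \left(\frac{6}{17} - \frac{36}{23}\right)\right) = 81 \left(-2720 - \frac{474}{391}\right) = 81 \left(- \frac{1063994}{391}\right) = - \frac{86183514}{391}$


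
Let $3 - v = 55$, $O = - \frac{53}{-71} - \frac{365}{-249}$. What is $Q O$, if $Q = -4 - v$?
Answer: $\frac{625792}{5893} \approx 106.19$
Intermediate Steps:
$O = \frac{39112}{17679}$ ($O = \left(-53\right) \left(- \frac{1}{71}\right) - - \frac{365}{249} = \frac{53}{71} + \frac{365}{249} = \frac{39112}{17679} \approx 2.2123$)
$v = -52$ ($v = 3 - 55 = -52$)
$Q = 48$ ($Q = -4 - -52 = -4 + 52 = 48$)
$Q O = 48 \cdot \frac{39112}{17679} = \frac{625792}{5893}$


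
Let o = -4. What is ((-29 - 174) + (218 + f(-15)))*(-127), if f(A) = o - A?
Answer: -3302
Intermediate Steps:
f(A) = -4 - A
((-29 - 174) + (218 + f(-15)))*(-127) = ((-29 - 174) + (218 + (-4 - 1*(-15))))*(-127) = (-203 + (218 + (-4 + 15)))*(-127) = (-203 + (218 + 11))*(-127) = (-203 + 229)*(-127) = 26*(-127) = -3302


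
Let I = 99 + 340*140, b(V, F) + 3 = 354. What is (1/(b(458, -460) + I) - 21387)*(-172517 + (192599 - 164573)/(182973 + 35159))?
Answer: 19335892396326368041/5240621300 ≈ 3.6896e+9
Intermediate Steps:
b(V, F) = 351 (b(V, F) = -3 + 354 = 351)
I = 47699 (I = 99 + 47600 = 47699)
(1/(b(458, -460) + I) - 21387)*(-172517 + (192599 - 164573)/(182973 + 35159)) = (1/(351 + 47699) - 21387)*(-172517 + (192599 - 164573)/(182973 + 35159)) = (1/48050 - 21387)*(-172517 + 28026/218132) = (1/48050 - 21387)*(-172517 + 28026*(1/218132)) = -1027645349*(-172517 + 14013/109066)/48050 = -1027645349/48050*(-18815725109/109066) = 19335892396326368041/5240621300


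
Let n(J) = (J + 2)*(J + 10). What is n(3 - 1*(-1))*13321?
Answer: 1118964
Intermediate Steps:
n(J) = (2 + J)*(10 + J)
n(3 - 1*(-1))*13321 = (20 + (3 - 1*(-1))**2 + 12*(3 - 1*(-1)))*13321 = (20 + (3 + 1)**2 + 12*(3 + 1))*13321 = (20 + 4**2 + 12*4)*13321 = (20 + 16 + 48)*13321 = 84*13321 = 1118964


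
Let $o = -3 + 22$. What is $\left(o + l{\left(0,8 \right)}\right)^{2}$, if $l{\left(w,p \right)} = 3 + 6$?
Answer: $784$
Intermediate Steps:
$l{\left(w,p \right)} = 9$
$o = 19$
$\left(o + l{\left(0,8 \right)}\right)^{2} = \left(19 + 9\right)^{2} = 28^{2} = 784$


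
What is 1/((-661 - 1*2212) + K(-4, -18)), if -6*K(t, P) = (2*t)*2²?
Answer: -3/8603 ≈ -0.00034872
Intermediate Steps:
K(t, P) = -4*t/3 (K(t, P) = -2*t*2²/6 = -2*t*4/6 = -4*t/3)
1/((-661 - 1*2212) + K(-4, -18)) = 1/((-661 - 1*2212) - 4/3*(-4)) = 1/((-661 - 2212) + 16/3) = 1/(-2873 + 16/3) = 1/(-8603/3) = -3/8603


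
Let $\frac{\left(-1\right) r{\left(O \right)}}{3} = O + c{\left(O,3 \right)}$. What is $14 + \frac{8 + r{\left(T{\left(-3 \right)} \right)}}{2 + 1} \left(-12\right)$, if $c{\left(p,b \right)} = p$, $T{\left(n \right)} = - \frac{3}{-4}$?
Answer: $0$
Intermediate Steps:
$T{\left(n \right)} = \frac{3}{4}$ ($T{\left(n \right)} = \left(-3\right) \left(- \frac{1}{4}\right) = \frac{3}{4}$)
$r{\left(O \right)} = - 6 O$ ($r{\left(O \right)} = - 3 \left(O + O\right) = - 3 \cdot 2 O = - 6 O$)
$14 + \frac{8 + r{\left(T{\left(-3 \right)} \right)}}{2 + 1} \left(-12\right) = 14 + \frac{8 - \frac{9}{2}}{2 + 1} \left(-12\right) = 14 + \frac{8 - \frac{9}{2}}{3} \left(-12\right) = 14 + \frac{7}{2} \cdot \frac{1}{3} \left(-12\right) = 14 + \frac{7}{6} \left(-12\right) = 14 - 14 = 0$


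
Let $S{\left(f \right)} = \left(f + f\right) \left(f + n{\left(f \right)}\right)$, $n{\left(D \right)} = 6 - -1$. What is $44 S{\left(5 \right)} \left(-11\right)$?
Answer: $-58080$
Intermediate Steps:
$n{\left(D \right)} = 7$ ($n{\left(D \right)} = 6 + 1 = 7$)
$S{\left(f \right)} = 2 f \left(7 + f\right)$ ($S{\left(f \right)} = \left(f + f\right) \left(f + 7\right) = 2 f \left(7 + f\right)$)
$44 S{\left(5 \right)} \left(-11\right) = 44 \cdot 2 \cdot 5 \left(7 + 5\right) \left(-11\right) = 44 \cdot 2 \cdot 5 \cdot 12 \left(-11\right) = 44 \cdot 120 \left(-11\right) = 5280 \left(-11\right) = -58080$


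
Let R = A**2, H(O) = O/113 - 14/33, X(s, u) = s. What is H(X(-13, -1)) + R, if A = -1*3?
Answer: 31550/3729 ≈ 8.4607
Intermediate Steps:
A = -3
H(O) = -14/33 + O/113 (H(O) = O*(1/113) - 14*1/33 = O/113 - 14/33 = -14/33 + O/113)
R = 9 (R = (-3)**2 = 9)
H(X(-13, -1)) + R = (-14/33 + (1/113)*(-13)) + 9 = (-14/33 - 13/113) + 9 = -2011/3729 + 9 = 31550/3729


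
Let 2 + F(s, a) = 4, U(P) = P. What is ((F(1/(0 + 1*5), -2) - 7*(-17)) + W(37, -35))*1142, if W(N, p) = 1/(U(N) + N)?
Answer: 5113305/37 ≈ 1.3820e+5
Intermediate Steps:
W(N, p) = 1/(2*N) (W(N, p) = 1/(N + N) = 1/(2*N))
F(s, a) = 2 (F(s, a) = -2 + 4 = 2)
((F(1/(0 + 1*5), -2) - 7*(-17)) + W(37, -35))*1142 = ((2 - 7*(-17)) + (1/2)/37)*1142 = ((2 + 119) + (1/2)*(1/37))*1142 = (121 + 1/74)*1142 = (8955/74)*1142 = 5113305/37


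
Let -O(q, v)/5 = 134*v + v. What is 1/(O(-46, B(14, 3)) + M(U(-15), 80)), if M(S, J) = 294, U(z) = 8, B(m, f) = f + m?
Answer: -1/11181 ≈ -8.9437e-5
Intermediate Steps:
O(q, v) = -675*v (O(q, v) = -5*(134*v + v) = -675*v)
1/(O(-46, B(14, 3)) + M(U(-15), 80)) = 1/(-675*(3 + 14) + 294) = 1/(-675*17 + 294) = 1/(-11475 + 294) = 1/(-11181) = -1/11181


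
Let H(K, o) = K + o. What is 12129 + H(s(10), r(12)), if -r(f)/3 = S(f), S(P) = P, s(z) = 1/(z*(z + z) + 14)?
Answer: 2587903/214 ≈ 12093.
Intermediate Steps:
s(z) = 1/(14 + 2*z²) (s(z) = 1/(z*(2*z) + 14) = 1/(2*z² + 14) = 1/(14 + 2*z²))
r(f) = -3*f
12129 + H(s(10), r(12)) = 12129 + (1/(2*(7 + 10²)) - 3*12) = 12129 + (1/(2*(7 + 100)) - 36) = 12129 + ((½)/107 - 36) = 12129 + ((½)*(1/107) - 36) = 12129 + (1/214 - 36) = 12129 - 7703/214 = 2587903/214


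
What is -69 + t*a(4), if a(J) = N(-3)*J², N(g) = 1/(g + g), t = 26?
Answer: -415/3 ≈ -138.33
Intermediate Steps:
N(g) = 1/(2*g)
a(J) = -J²/6 (a(J) = ((½)/(-3))*J² = ((½)*(-⅓))*J² = -J²/6)
-69 + t*a(4) = -69 + 26*(-⅙*4²) = -69 + 26*(-⅙*16) = -69 + 26*(-8/3) = -69 - 208/3 = -415/3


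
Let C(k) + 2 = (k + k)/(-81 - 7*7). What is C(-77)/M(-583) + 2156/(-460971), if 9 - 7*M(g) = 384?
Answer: 5641321/535055625 ≈ 0.010543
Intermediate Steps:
M(g) = -375/7 (M(g) = 9/7 - ⅐*384 = 9/7 - 384/7 = -375/7)
C(k) = -2 - k/65 (C(k) = -2 + (k + k)/(-81 - 7*7) = -2 + (2*k)/(-81 - 49) = -2 + (2*k)/(-130) = -2 + (2*k)*(-1/130) = -2 - k/65)
C(-77)/M(-583) + 2156/(-460971) = (-2 - 1/65*(-77))/(-375/7) + 2156/(-460971) = (-2 + 77/65)*(-7/375) + 2156*(-1/460971) = -53/65*(-7/375) - 308/65853 = 371/24375 - 308/65853 = 5641321/535055625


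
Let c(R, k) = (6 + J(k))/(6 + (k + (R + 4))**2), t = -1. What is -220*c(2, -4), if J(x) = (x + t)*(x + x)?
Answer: -1012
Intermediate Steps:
J(x) = 2*x*(-1 + x) (J(x) = (x - 1)*(x + x) = (-1 + x)*(2*x) = 2*x*(-1 + x))
c(R, k) = (6 + 2*k*(-1 + k))/(6 + (4 + R + k)**2) (c(R, k) = (6 + 2*k*(-1 + k))/(6 + (k + (R + 4))**2) = (6 + 2*k*(-1 + k))/(6 + (k + (4 + R))**2) = (6 + 2*k*(-1 + k))/(6 + (4 + R + k)**2))
-220*c(2, -4) = -440*(3 - 4*(-1 - 4))/(6 + (4 + 2 - 4)**2) = -440*(3 - 4*(-5))/(6 + 2**2) = -440*(3 + 20)/(6 + 4) = -440*23/10 = -220*23/5 = -1012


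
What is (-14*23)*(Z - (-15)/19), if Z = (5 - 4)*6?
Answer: -41538/19 ≈ -2186.2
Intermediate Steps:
Z = 6 (Z = 1*6 = 6)
(-14*23)*(Z - (-15)/19) = (-14*23)*(6 - (-15)/19) = -322*(6 - (-15)/19) = -322*(6 - 1*(-15/19)) = -322*(6 + 15/19) = -322*129/19 = -41538/19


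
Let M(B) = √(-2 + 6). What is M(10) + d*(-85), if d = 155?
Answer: -13173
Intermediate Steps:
M(B) = 2 (M(B) = √4 = 2)
M(10) + d*(-85) = 2 + 155*(-85) = 2 - 13175 = -13173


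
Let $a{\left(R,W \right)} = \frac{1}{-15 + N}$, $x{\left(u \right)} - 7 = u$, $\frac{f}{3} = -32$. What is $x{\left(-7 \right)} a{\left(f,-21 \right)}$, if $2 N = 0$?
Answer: $0$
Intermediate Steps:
$f = -96$ ($f = 3 \left(-32\right) = -96$)
$N = 0$ ($N = \frac{1}{2} \cdot 0 = 0$)
$x{\left(u \right)} = 7 + u$
$a{\left(R,W \right)} = - \frac{1}{15}$ ($a{\left(R,W \right)} = \frac{1}{-15 + 0} = \frac{1}{-15} = - \frac{1}{15}$)
$x{\left(-7 \right)} a{\left(f,-21 \right)} = \left(7 - 7\right) \left(- \frac{1}{15}\right) = 0 \left(- \frac{1}{15}\right) = 0$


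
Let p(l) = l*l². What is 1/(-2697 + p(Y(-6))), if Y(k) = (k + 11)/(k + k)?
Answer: -1728/4660541 ≈ -0.00037077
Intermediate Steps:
Y(k) = (11 + k)/(2*k) (Y(k) = (11 + k)/((2*k)) = (11 + k)*(1/(2*k)) = (11 + k)/(2*k))
p(l) = l³
1/(-2697 + p(Y(-6))) = 1/(-2697 + ((½)*(11 - 6)/(-6))³) = 1/(-2697 + ((½)*(-⅙)*5)³) = 1/(-2697 + (-5/12)³) = 1/(-2697 - 125/1728) = 1/(-4660541/1728) = -1728/4660541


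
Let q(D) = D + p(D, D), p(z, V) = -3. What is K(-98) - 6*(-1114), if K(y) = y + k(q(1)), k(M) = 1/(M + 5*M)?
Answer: 79031/12 ≈ 6585.9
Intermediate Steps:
q(D) = -3 + D (q(D) = D - 3 = -3 + D)
k(M) = 1/(6*M)
K(y) = -1/12 + y (K(y) = y + 1/(6*(-3 + 1)) = y + (1/6)/(-2) = y + (1/6)*(-1/2) = y - 1/12 = -1/12 + y)
K(-98) - 6*(-1114) = (-1/12 - 98) - 6*(-1114) = -1177/12 - 1*(-6684) = -1177/12 + 6684 = 79031/12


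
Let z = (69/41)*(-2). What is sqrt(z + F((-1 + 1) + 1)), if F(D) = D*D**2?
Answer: I*sqrt(3977)/41 ≈ 1.5381*I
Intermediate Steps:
F(D) = D**3
z = -138/41 (z = (69*(1/41))*(-2) = (69/41)*(-2) = -138/41 ≈ -3.3659)
sqrt(z + F((-1 + 1) + 1)) = sqrt(-138/41 + ((-1 + 1) + 1)**3) = sqrt(-138/41 + (0 + 1)**3) = sqrt(-138/41 + 1**3) = sqrt(-138/41 + 1) = sqrt(-97/41) = I*sqrt(3977)/41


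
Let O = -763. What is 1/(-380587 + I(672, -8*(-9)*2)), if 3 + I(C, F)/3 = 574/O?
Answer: -109/41485210 ≈ -2.6274e-6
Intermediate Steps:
I(C, F) = -1227/109 (I(C, F) = -9 + 3*(574/(-763)) = -9 + 3*(574*(-1/763)) = -9 + 3*(-82/109) = -9 - 246/109 = -1227/109)
1/(-380587 + I(672, -8*(-9)*2)) = 1/(-380587 - 1227/109) = 1/(-41485210/109) = -109/41485210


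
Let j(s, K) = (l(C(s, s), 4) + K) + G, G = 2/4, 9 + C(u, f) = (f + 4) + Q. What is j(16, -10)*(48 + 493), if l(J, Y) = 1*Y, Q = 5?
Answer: -5951/2 ≈ -2975.5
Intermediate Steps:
C(u, f) = f (C(u, f) = -9 + ((f + 4) + 5) = -9 + ((4 + f) + 5) = -9 + (9 + f) = f)
G = 1/2 (G = 2*(1/4) = 1/2 ≈ 0.50000)
l(J, Y) = Y
j(s, K) = 9/2 + K (j(s, K) = (4 + K) + 1/2 = 9/2 + K)
j(16, -10)*(48 + 493) = (9/2 - 10)*(48 + 493) = -11/2*541 = -5951/2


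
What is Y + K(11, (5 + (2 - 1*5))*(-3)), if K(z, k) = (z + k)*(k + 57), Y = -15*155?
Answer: -2070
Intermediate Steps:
Y = -2325
K(z, k) = (57 + k)*(k + z) (K(z, k) = (k + z)*(57 + k) = (57 + k)*(k + z))
Y + K(11, (5 + (2 - 1*5))*(-3)) = -2325 + (((5 + (2 - 1*5))*(-3))² + 57*((5 + (2 - 1*5))*(-3)) + 57*11 + ((5 + (2 - 1*5))*(-3))*11) = -2325 + (((5 + (2 - 5))*(-3))² + 57*((5 + (2 - 5))*(-3)) + 627 + ((5 + (2 - 5))*(-3))*11) = -2325 + (((5 - 3)*(-3))² + 57*((5 - 3)*(-3)) + 627 + ((5 - 3)*(-3))*11) = -2325 + ((2*(-3))² + 57*(2*(-3)) + 627 + (2*(-3))*11) = -2325 + ((-6)² + 57*(-6) + 627 - 6*11) = -2325 + (36 - 342 + 627 - 66) = -2325 + 255 = -2070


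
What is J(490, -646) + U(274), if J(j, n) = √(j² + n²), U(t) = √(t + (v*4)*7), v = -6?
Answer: √106 + 2*√164354 ≈ 821.11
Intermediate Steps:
U(t) = √(-168 + t) (U(t) = √(t - 6*4*7) = √(t - 24*7) = √(t - 168) = √(-168 + t))
J(490, -646) + U(274) = √(490² + (-646)²) + √(-168 + 274) = √(240100 + 417316) + √106 = √657416 + √106 = 2*√164354 + √106 = √106 + 2*√164354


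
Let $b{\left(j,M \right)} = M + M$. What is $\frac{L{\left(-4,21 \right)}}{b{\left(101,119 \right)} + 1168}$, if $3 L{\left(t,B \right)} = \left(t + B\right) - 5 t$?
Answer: $\frac{1}{114} \approx 0.0087719$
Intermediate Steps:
$L{\left(t,B \right)} = - \frac{4 t}{3} + \frac{B}{3}$ ($L{\left(t,B \right)} = \frac{\left(t + B\right) - 5 t}{3} = \frac{\left(B + t\right) - 5 t}{3} = \frac{B - 4 t}{3} = - \frac{4 t}{3} + \frac{B}{3}$)
$b{\left(j,M \right)} = 2 M$
$\frac{L{\left(-4,21 \right)}}{b{\left(101,119 \right)} + 1168} = \frac{\left(- \frac{4}{3}\right) \left(-4\right) + \frac{1}{3} \cdot 21}{2 \cdot 119 + 1168} = \frac{\frac{16}{3} + 7}{238 + 1168} = \frac{37}{3 \cdot 1406} = \frac{37}{3} \cdot \frac{1}{1406} = \frac{1}{114}$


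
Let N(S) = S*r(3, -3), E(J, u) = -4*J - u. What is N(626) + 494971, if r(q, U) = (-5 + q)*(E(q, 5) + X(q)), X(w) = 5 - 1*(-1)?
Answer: 508743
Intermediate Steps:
E(J, u) = -u - 4*J
X(w) = 6 (X(w) = 5 + 1 = 6)
r(q, U) = (1 - 4*q)*(-5 + q) (r(q, U) = (-5 + q)*((-1*5 - 4*q) + 6) = (-5 + q)*((-5 - 4*q) + 6) = (-5 + q)*(1 - 4*q) = (1 - 4*q)*(-5 + q))
N(S) = 22*S (N(S) = S*(-5 - 4*3**2 + 21*3) = S*(-5 - 4*9 + 63) = S*(-5 - 36 + 63) = S*22 = 22*S)
N(626) + 494971 = 22*626 + 494971 = 13772 + 494971 = 508743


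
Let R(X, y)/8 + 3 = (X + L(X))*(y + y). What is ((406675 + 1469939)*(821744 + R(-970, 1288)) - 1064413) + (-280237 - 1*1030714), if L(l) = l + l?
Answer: -110997141537204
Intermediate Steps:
L(l) = 2*l
R(X, y) = -24 + 48*X*y (R(X, y) = -24 + 8*((X + 2*X)*(y + y)) = -24 + 8*((3*X)*(2*y)) = -24 + 8*(6*X*y) = -24 + 48*X*y)
((406675 + 1469939)*(821744 + R(-970, 1288)) - 1064413) + (-280237 - 1*1030714) = ((406675 + 1469939)*(821744 + (-24 + 48*(-970)*1288)) - 1064413) + (-280237 - 1*1030714) = (1876614*(821744 + (-24 - 59969280)) - 1064413) + (-280237 - 1030714) = (1876614*(821744 - 59969304) - 1064413) - 1310951 = (1876614*(-59147560) - 1064413) - 1310951 = (-110997139161840 - 1064413) - 1310951 = -110997140226253 - 1310951 = -110997141537204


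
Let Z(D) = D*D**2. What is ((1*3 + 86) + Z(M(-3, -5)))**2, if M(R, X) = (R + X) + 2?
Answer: 16129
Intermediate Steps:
M(R, X) = 2 + R + X
Z(D) = D**3
((1*3 + 86) + Z(M(-3, -5)))**2 = ((1*3 + 86) + (2 - 3 - 5)**3)**2 = ((3 + 86) + (-6)**3)**2 = (89 - 216)**2 = (-127)**2 = 16129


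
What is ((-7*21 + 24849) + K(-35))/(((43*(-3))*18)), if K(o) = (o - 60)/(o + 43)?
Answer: -197521/18576 ≈ -10.633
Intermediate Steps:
K(o) = (-60 + o)/(43 + o)
((-7*21 + 24849) + K(-35))/(((43*(-3))*18)) = ((-7*21 + 24849) + (-60 - 35)/(43 - 35))/(((43*(-3))*18)) = ((-147 + 24849) - 95/8)/((-129*18)) = (24702 + (⅛)*(-95))/(-2322) = (24702 - 95/8)*(-1/2322) = (197521/8)*(-1/2322) = -197521/18576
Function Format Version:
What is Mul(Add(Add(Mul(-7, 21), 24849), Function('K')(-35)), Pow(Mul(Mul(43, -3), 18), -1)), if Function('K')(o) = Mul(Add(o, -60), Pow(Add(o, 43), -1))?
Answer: Rational(-197521, 18576) ≈ -10.633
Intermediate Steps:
Function('K')(o) = Mul(Pow(Add(43, o), -1), Add(-60, o)) (Function('K')(o) = Mul(Add(-60, o), Pow(Add(43, o), -1)) = Mul(Pow(Add(43, o), -1), Add(-60, o)))
Mul(Add(Add(Mul(-7, 21), 24849), Function('K')(-35)), Pow(Mul(Mul(43, -3), 18), -1)) = Mul(Add(Add(Mul(-7, 21), 24849), Mul(Pow(Add(43, -35), -1), Add(-60, -35))), Pow(Mul(Mul(43, -3), 18), -1)) = Mul(Add(Add(-147, 24849), Mul(Pow(8, -1), -95)), Pow(Mul(-129, 18), -1)) = Mul(Add(24702, Mul(Rational(1, 8), -95)), Pow(-2322, -1)) = Mul(Add(24702, Rational(-95, 8)), Rational(-1, 2322)) = Mul(Rational(197521, 8), Rational(-1, 2322)) = Rational(-197521, 18576)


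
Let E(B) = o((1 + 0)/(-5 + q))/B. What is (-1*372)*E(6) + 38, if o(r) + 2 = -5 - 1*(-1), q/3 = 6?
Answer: 410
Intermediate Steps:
q = 18 (q = 3*6 = 18)
o(r) = -6 (o(r) = -2 + (-5 - 1*(-1)) = -2 + (-5 + 1) = -2 - 4 = -6)
E(B) = -6/B
(-1*372)*E(6) + 38 = (-1*372)*(-6/6) + 38 = -(-2232)/6 + 38 = -372*(-1) + 38 = 372 + 38 = 410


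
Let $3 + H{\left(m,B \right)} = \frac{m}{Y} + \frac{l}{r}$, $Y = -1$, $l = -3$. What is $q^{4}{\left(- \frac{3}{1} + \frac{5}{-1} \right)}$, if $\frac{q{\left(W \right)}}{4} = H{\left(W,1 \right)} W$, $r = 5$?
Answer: $\frac{245635219456}{625} \approx 3.9302 \cdot 10^{8}$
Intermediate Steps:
$H{\left(m,B \right)} = - \frac{18}{5} - m$ ($H{\left(m,B \right)} = -3 + \left(\frac{m}{-1} - \frac{3}{5}\right) = -3 + \left(m \left(-1\right) - \frac{3}{5}\right) = -3 - \left(\frac{3}{5} + m\right) = - \frac{18}{5} - m$)
$q{\left(W \right)} = 4 W \left(- \frac{18}{5} - W\right)$ ($q{\left(W \right)} = 4 \left(- \frac{18}{5} - W\right) W = 4 W \left(- \frac{18}{5} - W\right)$)
$q^{4}{\left(- \frac{3}{1} + \frac{5}{-1} \right)} = \left(- \frac{4 \left(- \frac{3}{1} + \frac{5}{-1}\right) \left(18 + 5 \left(- \frac{3}{1} + \frac{5}{-1}\right)\right)}{5}\right)^{4} = \left(- \frac{4 \left(\left(-3\right) 1 + 5 \left(-1\right)\right) \left(18 + 5 \left(\left(-3\right) 1 + 5 \left(-1\right)\right)\right)}{5}\right)^{4} = \left(- \frac{4 \left(-3 - 5\right) \left(18 + 5 \left(-3 - 5\right)\right)}{5}\right)^{4} = \left(\left(- \frac{4}{5}\right) \left(-8\right) \left(18 + 5 \left(-8\right)\right)\right)^{4} = \left(\left(- \frac{4}{5}\right) \left(-8\right) \left(18 - 40\right)\right)^{4} = \left(\left(- \frac{4}{5}\right) \left(-8\right) \left(-22\right)\right)^{4} = \left(- \frac{704}{5}\right)^{4} = \frac{245635219456}{625}$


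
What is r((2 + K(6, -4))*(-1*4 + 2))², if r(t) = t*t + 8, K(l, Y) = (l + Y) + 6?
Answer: 166464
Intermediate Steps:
K(l, Y) = 6 + Y + l (K(l, Y) = (Y + l) + 6 = 6 + Y + l)
r(t) = 8 + t² (r(t) = t² + 8 = 8 + t²)
r((2 + K(6, -4))*(-1*4 + 2))² = (8 + ((2 + (6 - 4 + 6))*(-1*4 + 2))²)² = (8 + ((2 + 8)*(-4 + 2))²)² = (8 + (10*(-2))²)² = (8 + (-20)²)² = (8 + 400)² = 408² = 166464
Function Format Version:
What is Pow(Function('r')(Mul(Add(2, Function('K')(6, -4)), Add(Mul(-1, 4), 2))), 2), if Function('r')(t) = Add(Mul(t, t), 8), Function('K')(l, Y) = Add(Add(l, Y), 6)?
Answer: 166464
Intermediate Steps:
Function('K')(l, Y) = Add(6, Y, l) (Function('K')(l, Y) = Add(Add(Y, l), 6) = Add(6, Y, l))
Function('r')(t) = Add(8, Pow(t, 2)) (Function('r')(t) = Add(Pow(t, 2), 8) = Add(8, Pow(t, 2)))
Pow(Function('r')(Mul(Add(2, Function('K')(6, -4)), Add(Mul(-1, 4), 2))), 2) = Pow(Add(8, Pow(Mul(Add(2, Add(6, -4, 6)), Add(Mul(-1, 4), 2)), 2)), 2) = Pow(Add(8, Pow(Mul(Add(2, 8), Add(-4, 2)), 2)), 2) = Pow(Add(8, Pow(Mul(10, -2), 2)), 2) = Pow(Add(8, Pow(-20, 2)), 2) = Pow(Add(8, 400), 2) = Pow(408, 2) = 166464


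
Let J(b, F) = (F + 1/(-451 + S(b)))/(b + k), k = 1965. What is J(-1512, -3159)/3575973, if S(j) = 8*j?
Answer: -39635974/20325083153643 ≈ -1.9501e-6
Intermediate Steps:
J(b, F) = (F + 1/(-451 + 8*b))/(1965 + b) (J(b, F) = (F + 1/(-451 + 8*b))/(b + 1965) = (F + 1/(-451 + 8*b))/(1965 + b))
J(-1512, -3159)/3575973 = ((1 - 451*(-3159) + 8*(-3159)*(-1512))/(-886215 + 8*(-1512)² + 15269*(-1512)))/3575973 = ((1 + 1424709 + 38211264)/(-886215 + 8*2286144 - 23086728))*(1/3575973) = (39635974/(-886215 + 18289152 - 23086728))*(1/3575973) = (39635974/(-5683791))*(1/3575973) = -1/5683791*39635974*(1/3575973) = -39635974/5683791*1/3575973 = -39635974/20325083153643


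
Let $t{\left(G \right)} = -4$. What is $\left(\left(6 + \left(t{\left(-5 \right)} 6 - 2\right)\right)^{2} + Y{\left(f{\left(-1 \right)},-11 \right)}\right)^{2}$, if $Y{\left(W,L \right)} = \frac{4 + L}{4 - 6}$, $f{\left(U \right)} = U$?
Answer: $\frac{651249}{4} \approx 1.6281 \cdot 10^{5}$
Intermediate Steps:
$Y{\left(W,L \right)} = -2 - \frac{L}{2}$ ($Y{\left(W,L \right)} = \frac{4 + L}{-2} = \left(4 + L\right) \left(- \frac{1}{2}\right) = -2 - \frac{L}{2}$)
$\left(\left(6 + \left(t{\left(-5 \right)} 6 - 2\right)\right)^{2} + Y{\left(f{\left(-1 \right)},-11 \right)}\right)^{2} = \left(\left(6 - 26\right)^{2} - - \frac{7}{2}\right)^{2} = \left(\left(6 - 26\right)^{2} + \left(-2 + \frac{11}{2}\right)\right)^{2} = \left(\left(6 - 26\right)^{2} + \frac{7}{2}\right)^{2} = \left(\left(-20\right)^{2} + \frac{7}{2}\right)^{2} = \left(400 + \frac{7}{2}\right)^{2} = \left(\frac{807}{2}\right)^{2} = \frac{651249}{4}$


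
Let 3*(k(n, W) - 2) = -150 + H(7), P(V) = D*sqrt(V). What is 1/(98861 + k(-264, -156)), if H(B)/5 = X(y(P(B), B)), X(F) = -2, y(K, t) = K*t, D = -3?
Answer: 3/296429 ≈ 1.0120e-5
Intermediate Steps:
P(V) = -3*sqrt(V)
H(B) = -10 (H(B) = 5*(-2) = -10)
k(n, W) = -154/3 (k(n, W) = 2 + (-150 - 10)/3 = 2 + (1/3)*(-160) = 2 - 160/3 = -154/3)
1/(98861 + k(-264, -156)) = 1/(98861 - 154/3) = 1/(296429/3) = 3/296429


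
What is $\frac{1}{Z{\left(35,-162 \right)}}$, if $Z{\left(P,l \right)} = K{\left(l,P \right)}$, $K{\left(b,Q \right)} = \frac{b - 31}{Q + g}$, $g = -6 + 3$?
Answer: $- \frac{32}{193} \approx -0.1658$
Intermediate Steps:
$g = -3$
$K{\left(b,Q \right)} = \frac{-31 + b}{-3 + Q}$ ($K{\left(b,Q \right)} = \frac{b - 31}{Q - 3} = \frac{-31 + b}{-3 + Q}$)
$Z{\left(P,l \right)} = \frac{-31 + l}{-3 + P}$
$\frac{1}{Z{\left(35,-162 \right)}} = \frac{1}{\frac{1}{-3 + 35} \left(-31 - 162\right)} = \frac{1}{\frac{1}{32} \left(-193\right)} = \frac{1}{- \frac{193}{32}} = - \frac{32}{193}$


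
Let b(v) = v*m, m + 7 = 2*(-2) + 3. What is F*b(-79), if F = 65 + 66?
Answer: 82792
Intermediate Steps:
m = -8 (m = -7 + (2*(-2) + 3) = -7 + (-4 + 3) = -7 - 1 = -8)
F = 131
b(v) = -8*v (b(v) = v*(-8) = -8*v)
F*b(-79) = 131*(-8*(-79)) = 131*632 = 82792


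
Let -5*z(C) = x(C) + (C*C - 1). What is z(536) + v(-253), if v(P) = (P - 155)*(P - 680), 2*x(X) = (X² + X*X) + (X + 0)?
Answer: 1328461/5 ≈ 2.6569e+5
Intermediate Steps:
x(X) = X² + X/2 (x(X) = ((X² + X*X) + (X + 0))/2 = ((X² + X²) + X)/2 = (2*X² + X)/2 = (X + 2*X²)/2 = X² + X/2)
z(C) = ⅕ - C²/5 - C*(½ + C)/5 (z(C) = -(C*(½ + C) + (C*C - 1))/5 = -(C*(½ + C) + (C² - 1))/5 = -(C*(½ + C) + (-1 + C²))/5 = -(-1 + C² + C*(½ + C))/5 = ⅕ - C²/5 - C*(½ + C)/5)
v(P) = (-680 + P)*(-155 + P) (v(P) = (-155 + P)*(-680 + P) = (-680 + P)*(-155 + P))
z(536) + v(-253) = (⅕ - ⅖*536² - ⅒*536) + (105400 + (-253)² - 835*(-253)) = (⅕ - ⅖*287296 - 268/5) + (105400 + 64009 + 211255) = (⅕ - 574592/5 - 268/5) + 380664 = -574859/5 + 380664 = 1328461/5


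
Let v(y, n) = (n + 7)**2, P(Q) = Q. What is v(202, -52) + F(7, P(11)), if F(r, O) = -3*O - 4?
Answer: 1988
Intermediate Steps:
v(y, n) = (7 + n)**2
F(r, O) = -4 - 3*O
v(202, -52) + F(7, P(11)) = (7 - 52)**2 + (-4 - 3*11) = (-45)**2 + (-4 - 33) = 2025 - 37 = 1988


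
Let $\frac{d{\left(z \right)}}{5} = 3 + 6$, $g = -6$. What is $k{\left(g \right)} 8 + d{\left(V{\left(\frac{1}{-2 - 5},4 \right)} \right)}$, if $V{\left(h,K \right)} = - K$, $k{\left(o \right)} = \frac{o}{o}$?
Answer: $53$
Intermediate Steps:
$k{\left(o \right)} = 1$
$d{\left(z \right)} = 45$ ($d{\left(z \right)} = 5 \left(3 + 6\right) = 5 \cdot 9 = 45$)
$k{\left(g \right)} 8 + d{\left(V{\left(\frac{1}{-2 - 5},4 \right)} \right)} = 1 \cdot 8 + 45 = 8 + 45 = 53$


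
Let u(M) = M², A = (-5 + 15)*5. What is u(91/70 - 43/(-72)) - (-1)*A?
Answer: 6946489/129600 ≈ 53.599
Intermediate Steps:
A = 50 (A = 10*5 = 50)
u(91/70 - 43/(-72)) - (-1)*A = (91/70 - 43/(-72))² - (-1)*50 = (91*(1/70) - 43*(-1/72))² - 1*(-50) = (13/10 + 43/72)² + 50 = (683/360)² + 50 = 466489/129600 + 50 = 6946489/129600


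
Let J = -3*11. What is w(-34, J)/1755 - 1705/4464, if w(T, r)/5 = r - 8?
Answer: -2801/5616 ≈ -0.49875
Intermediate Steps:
J = -33
w(T, r) = -40 + 5*r (w(T, r) = 5*(r - 8) = 5*(-8 + r) = -40 + 5*r)
w(-34, J)/1755 - 1705/4464 = (-40 + 5*(-33))/1755 - 1705/4464 = (-40 - 165)*(1/1755) - 1705*1/4464 = -205*1/1755 - 55/144 = -41/351 - 55/144 = -2801/5616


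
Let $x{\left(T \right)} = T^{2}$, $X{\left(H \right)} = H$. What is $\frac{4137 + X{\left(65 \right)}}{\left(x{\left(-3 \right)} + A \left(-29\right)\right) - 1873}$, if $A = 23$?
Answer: $- \frac{4202}{2531} \approx -1.6602$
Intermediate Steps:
$\frac{4137 + X{\left(65 \right)}}{\left(x{\left(-3 \right)} + A \left(-29\right)\right) - 1873} = \frac{4137 + 65}{\left(\left(-3\right)^{2} + 23 \left(-29\right)\right) - 1873} = \frac{4202}{\left(9 - 667\right) - 1873} = \frac{4202}{-658 - 1873} = \frac{4202}{-2531} = 4202 \left(- \frac{1}{2531}\right) = - \frac{4202}{2531}$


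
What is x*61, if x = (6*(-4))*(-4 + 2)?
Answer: 2928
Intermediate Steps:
x = 48 (x = -24*(-2) = 48)
x*61 = 48*61 = 2928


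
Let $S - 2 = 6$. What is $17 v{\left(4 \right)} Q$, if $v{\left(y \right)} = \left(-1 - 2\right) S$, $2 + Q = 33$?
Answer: $-12648$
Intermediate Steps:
$S = 8$ ($S = 2 + 6 = 8$)
$Q = 31$ ($Q = -2 + 33 = 31$)
$v{\left(y \right)} = -24$ ($v{\left(y \right)} = \left(-1 - 2\right) 8 = \left(-3\right) 8 = -24$)
$17 v{\left(4 \right)} Q = 17 \left(-24\right) 31 = \left(-408\right) 31 = -12648$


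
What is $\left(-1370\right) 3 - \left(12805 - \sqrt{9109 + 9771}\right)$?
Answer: $-16915 + 8 \sqrt{295} \approx -16778.0$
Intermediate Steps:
$\left(-1370\right) 3 - \left(12805 - \sqrt{9109 + 9771}\right) = -4110 - \left(12805 - \sqrt{18880}\right) = -4110 - \left(12805 - 8 \sqrt{295}\right) = -16915 + 8 \sqrt{295}$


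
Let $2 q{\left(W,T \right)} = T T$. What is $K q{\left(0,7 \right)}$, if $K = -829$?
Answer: $- \frac{40621}{2} \approx -20311.0$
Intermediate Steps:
$q{\left(W,T \right)} = \frac{T^{2}}{2}$ ($q{\left(W,T \right)} = \frac{T T}{2} = \frac{T^{2}}{2}$)
$K q{\left(0,7 \right)} = - 829 \frac{7^{2}}{2} = - 829 \cdot \frac{1}{2} \cdot 49 = \left(-829\right) \frac{49}{2} = - \frac{40621}{2}$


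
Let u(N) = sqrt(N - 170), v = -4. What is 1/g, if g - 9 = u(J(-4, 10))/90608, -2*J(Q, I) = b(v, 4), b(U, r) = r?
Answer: 18472071744/166248645739 - 45304*I*sqrt(43)/166248645739 ≈ 0.11111 - 1.787e-6*I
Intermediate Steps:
J(Q, I) = -2 (J(Q, I) = -1/2*4 = -2)
u(N) = sqrt(-170 + N)
g = 9 + I*sqrt(43)/45304 (g = 9 + sqrt(-170 - 2)/90608 = 9 + sqrt(-172)*(1/90608) = 9 + (2*I*sqrt(43))*(1/90608) = 9 + I*sqrt(43)/45304 ≈ 9.0 + 0.00014474*I)
1/g = 1/(9 + I*sqrt(43)/45304)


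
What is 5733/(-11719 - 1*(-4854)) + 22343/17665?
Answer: 2084450/4850809 ≈ 0.42971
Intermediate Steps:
5733/(-11719 - 1*(-4854)) + 22343/17665 = 5733/(-11719 + 4854) + 22343*(1/17665) = 5733/(-6865) + 22343/17665 = 5733*(-1/6865) + 22343/17665 = -5733/6865 + 22343/17665 = 2084450/4850809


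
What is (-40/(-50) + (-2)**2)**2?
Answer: 576/25 ≈ 23.040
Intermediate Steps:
(-40/(-50) + (-2)**2)**2 = (-40*(-1/50) + 4)**2 = (4/5 + 4)**2 = (24/5)**2 = 576/25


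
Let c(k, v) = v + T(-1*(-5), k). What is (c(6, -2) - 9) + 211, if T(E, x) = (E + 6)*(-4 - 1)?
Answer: 145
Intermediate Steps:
T(E, x) = -30 - 5*E (T(E, x) = (6 + E)*(-5) = -30 - 5*E)
c(k, v) = -55 + v (c(k, v) = v + (-30 - (-5)*(-5)) = v + (-30 - 5*5) = v + (-30 - 25) = v - 55 = -55 + v)
(c(6, -2) - 9) + 211 = ((-55 - 2) - 9) + 211 = (-57 - 9) + 211 = -66 + 211 = 145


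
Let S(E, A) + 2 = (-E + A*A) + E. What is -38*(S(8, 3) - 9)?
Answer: 76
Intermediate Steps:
S(E, A) = -2 + A**2 (S(E, A) = -2 + ((-E + A*A) + E) = -2 + ((-E + A**2) + E) = -2 + ((A**2 - E) + E) = -2 + A**2)
-38*(S(8, 3) - 9) = -38*((-2 + 3**2) - 9) = -38*((-2 + 9) - 9) = -38*(7 - 9) = -38*(-2) = 76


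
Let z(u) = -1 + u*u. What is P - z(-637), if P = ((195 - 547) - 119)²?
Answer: -183927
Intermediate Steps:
z(u) = -1 + u²
P = 221841 (P = (-352 - 119)² = (-471)² = 221841)
P - z(-637) = 221841 - (-1 + (-637)²) = 221841 - (-1 + 405769) = 221841 - 1*405768 = 221841 - 405768 = -183927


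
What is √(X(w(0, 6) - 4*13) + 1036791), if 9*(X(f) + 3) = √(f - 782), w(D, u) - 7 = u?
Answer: √(9331092 + I*√821)/3 ≈ 1018.2 + 0.0015633*I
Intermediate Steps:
w(D, u) = 7 + u
X(f) = -3 + √(-782 + f)/9 (X(f) = -3 + √(f - 782)/9 = -3 + √(-782 + f)/9)
√(X(w(0, 6) - 4*13) + 1036791) = √((-3 + √(-782 + ((7 + 6) - 4*13))/9) + 1036791) = √((-3 + √(-782 + (13 - 52))/9) + 1036791) = √((-3 + √(-782 - 39)/9) + 1036791) = √((-3 + √(-821)/9) + 1036791) = √((-3 + (I*√821)/9) + 1036791) = √((-3 + I*√821/9) + 1036791) = √(1036788 + I*√821/9)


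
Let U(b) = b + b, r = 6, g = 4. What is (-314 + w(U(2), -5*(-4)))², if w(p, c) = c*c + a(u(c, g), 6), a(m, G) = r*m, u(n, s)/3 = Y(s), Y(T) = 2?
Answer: 14884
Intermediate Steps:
u(n, s) = 6 (u(n, s) = 3*2 = 6)
U(b) = 2*b
a(m, G) = 6*m
w(p, c) = 36 + c² (w(p, c) = c*c + 6*6 = c² + 36 = 36 + c²)
(-314 + w(U(2), -5*(-4)))² = (-314 + (36 + (-5*(-4))²))² = (-314 + (36 + 20²))² = (-314 + (36 + 400))² = (-314 + 436)² = 122² = 14884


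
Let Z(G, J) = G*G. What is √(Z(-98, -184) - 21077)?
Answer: I*√11473 ≈ 107.11*I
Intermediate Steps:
Z(G, J) = G²
√(Z(-98, -184) - 21077) = √((-98)² - 21077) = √(9604 - 21077) = √(-11473) = I*√11473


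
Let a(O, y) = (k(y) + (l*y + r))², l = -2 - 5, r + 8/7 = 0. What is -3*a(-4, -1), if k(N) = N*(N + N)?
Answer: -9075/49 ≈ -185.20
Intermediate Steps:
r = -8/7 (r = -8/7 + 0 = -8/7 ≈ -1.1429)
k(N) = 2*N² (k(N) = N*(2*N) = 2*N²)
l = -7
a(O, y) = (-8/7 - 7*y + 2*y²)² (a(O, y) = (2*y² + (-7*y - 8/7))² = (2*y² + (-8/7 - 7*y))² = (-8/7 - 7*y + 2*y²)²)
-3*a(-4, -1) = -3*(8 - 14*(-1)² + 49*(-1))²/49 = -3*(8 - 14*1 - 49)²/49 = -3*(8 - 14 - 49)²/49 = -3*(-55)²/49 = -3*3025/49 = -9075/49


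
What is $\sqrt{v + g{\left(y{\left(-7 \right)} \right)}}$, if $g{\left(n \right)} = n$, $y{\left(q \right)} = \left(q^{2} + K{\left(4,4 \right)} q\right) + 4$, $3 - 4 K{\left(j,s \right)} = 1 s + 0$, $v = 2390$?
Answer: $\frac{\sqrt{9779}}{2} \approx 49.444$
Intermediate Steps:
$K{\left(j,s \right)} = \frac{3}{4} - \frac{s}{4}$ ($K{\left(j,s \right)} = \frac{3}{4} - \frac{1 s + 0}{4} = \frac{3}{4} - \frac{s + 0}{4} = \frac{3}{4} - \frac{s}{4}$)
$y{\left(q \right)} = 4 + q^{2} - \frac{q}{4}$ ($y{\left(q \right)} = \left(q^{2} + \left(\frac{3}{4} - 1\right) q\right) + 4 = \left(q^{2} - \frac{q}{4}\right) + 4 = 4 + q^{2} - \frac{q}{4}$)
$\sqrt{v + g{\left(y{\left(-7 \right)} \right)}} = \sqrt{2390 + \left(4 + \left(-7\right)^{2} - - \frac{7}{4}\right)} = \sqrt{2390 + \left(4 + 49 + \frac{7}{4}\right)} = \sqrt{2390 + \frac{219}{4}} = \sqrt{\frac{9779}{4}} = \frac{\sqrt{9779}}{2}$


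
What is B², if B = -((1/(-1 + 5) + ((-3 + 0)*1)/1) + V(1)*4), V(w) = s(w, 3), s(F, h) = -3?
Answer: 3481/16 ≈ 217.56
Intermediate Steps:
V(w) = -3
B = 59/4 (B = -((1/(-1 + 5) + ((-3 + 0)*1)/1) - 3*4) = -((1/4 - 3*1*1) - 12) = -((1*(¼) - 3*1) - 12) = -((¼ - 3) - 12) = -(-11/4 - 12) = -1*(-59/4) = 59/4 ≈ 14.750)
B² = (59/4)² = 3481/16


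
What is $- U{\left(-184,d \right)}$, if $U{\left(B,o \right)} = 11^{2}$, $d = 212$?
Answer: $-121$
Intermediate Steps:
$U{\left(B,o \right)} = 121$
$- U{\left(-184,d \right)} = \left(-1\right) 121 = -121$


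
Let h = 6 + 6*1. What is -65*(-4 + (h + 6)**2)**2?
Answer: -6656000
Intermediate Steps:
h = 12 (h = 6 + 6 = 12)
-65*(-4 + (h + 6)**2)**2 = -65*(-4 + (12 + 6)**2)**2 = -65*(-4 + 18**2)**2 = -65*(-4 + 324)**2 = -65*320**2 = -65*102400 = -6656000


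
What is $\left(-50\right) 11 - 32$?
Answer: $-582$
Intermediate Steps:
$\left(-50\right) 11 - 32 = -550 - 32 = -582$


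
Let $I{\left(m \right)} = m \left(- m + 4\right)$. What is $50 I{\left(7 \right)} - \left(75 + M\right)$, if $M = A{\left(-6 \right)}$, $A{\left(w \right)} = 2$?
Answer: $-1127$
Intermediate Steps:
$M = 2$
$I{\left(m \right)} = m \left(4 - m\right)$
$50 I{\left(7 \right)} - \left(75 + M\right) = 50 \cdot 7 \left(4 - 7\right) - 77 = 50 \cdot 7 \left(-3\right) - 77 = 50 \left(-21\right) - 77 = -1050 - 77 = -1127$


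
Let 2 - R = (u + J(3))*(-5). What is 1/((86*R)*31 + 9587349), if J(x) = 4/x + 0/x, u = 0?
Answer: 3/28831363 ≈ 1.0405e-7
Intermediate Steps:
J(x) = 4/x (J(x) = 4/x + 0 = 4/x)
R = 26/3 (R = 2 - (0 + 4/3)*(-5) = 2 - 4*(-5)/3 = 2 - 1*(-20/3) = 2 + 20/3 = 26/3 ≈ 8.6667)
1/((86*R)*31 + 9587349) = 1/((86*(26/3))*31 + 9587349) = 1/((2236/3)*31 + 9587349) = 1/(69316/3 + 9587349) = 1/(28831363/3) = 3/28831363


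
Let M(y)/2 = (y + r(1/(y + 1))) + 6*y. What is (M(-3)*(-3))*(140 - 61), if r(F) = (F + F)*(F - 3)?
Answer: 8295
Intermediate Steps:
r(F) = 2*F*(-3 + F) (r(F) = (2*F)*(-3 + F) = 2*F*(-3 + F))
M(y) = 14*y + 4*(-3 + 1/(1 + y))/(1 + y) (M(y) = 2*((y + 2*(-3 + 1/(y + 1))/(y + 1)) + 6*y) = 2*((y + 2*(-3 + 1/(1 + y))/(1 + y)) + 6*y) = 2*(7*y + 2*(-3 + 1/(1 + y))/(1 + y)) = 14*y + 4*(-3 + 1/(1 + y))/(1 + y))
(M(-3)*(-3))*(140 - 61) = ((2*(-4 - 6*(-3) + 7*(-3)*(1 - 3)²)/(1 - 3)²)*(-3))*(140 - 61) = ((2*(-4 + 18 + 7*(-3)*(-2)²)/(-2)²)*(-3))*79 = ((2*(¼)*(-4 + 18 + 7*(-3)*4))*(-3))*79 = ((2*(¼)*(-4 + 18 - 84))*(-3))*79 = ((2*(¼)*(-70))*(-3))*79 = -35*(-3)*79 = 105*79 = 8295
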